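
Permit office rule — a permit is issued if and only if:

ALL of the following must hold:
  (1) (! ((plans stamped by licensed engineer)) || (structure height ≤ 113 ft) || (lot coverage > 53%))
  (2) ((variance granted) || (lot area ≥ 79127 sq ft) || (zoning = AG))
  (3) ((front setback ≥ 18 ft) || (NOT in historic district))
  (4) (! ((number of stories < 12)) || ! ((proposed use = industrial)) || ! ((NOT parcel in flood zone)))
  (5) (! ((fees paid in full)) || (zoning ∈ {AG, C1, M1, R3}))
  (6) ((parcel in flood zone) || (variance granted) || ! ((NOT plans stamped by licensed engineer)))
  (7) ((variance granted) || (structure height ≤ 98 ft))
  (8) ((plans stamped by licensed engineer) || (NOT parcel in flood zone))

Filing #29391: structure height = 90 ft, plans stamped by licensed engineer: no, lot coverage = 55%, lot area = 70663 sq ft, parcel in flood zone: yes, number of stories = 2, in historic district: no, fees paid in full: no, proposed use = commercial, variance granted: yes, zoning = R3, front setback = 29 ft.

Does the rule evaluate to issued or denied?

Denied

Atomic conditions:
  plans stamped by licensed engineer: no → false
  structure height ≤ 113 ft: 90 ≤ 113 is true
  lot coverage > 53%: 55 > 53 is true
  variance granted: yes → true
  lot area ≥ 79127 sq ft: 70663 ≥ 79127 is false
  zoning = AG: R3 == AG is false
  front setback ≥ 18 ft: 29 ≥ 18 is true
  NOT in historic district: no → true
  number of stories < 12: 2 < 12 is true
  proposed use = industrial: commercial == industrial is false
  NOT parcel in flood zone: yes → false
  fees paid in full: no → false
  zoning ∈ {AG, C1, M1, R3}: R3 is in the set → true
  parcel in flood zone: yes → true
  NOT plans stamped by licensed engineer: no → true
  structure height ≤ 98 ft: 90 ≤ 98 is true
Combine:
[1.1] NOT false = true
[1] true OR true OR true = true
[2] true OR false OR false = true
[3] true OR true = true
[4.1] NOT true = false
[4.2] NOT false = true
[4.3] NOT false = true
[4] false OR true OR true = true
[5.1] NOT false = true
[5] true OR true = true
[6.3] NOT true = false
[6] true OR true OR false = true
[7] true OR true = true
[8] false OR false = false
[root] true AND true AND true AND true AND true AND true AND true AND false = false
Overall: false → denied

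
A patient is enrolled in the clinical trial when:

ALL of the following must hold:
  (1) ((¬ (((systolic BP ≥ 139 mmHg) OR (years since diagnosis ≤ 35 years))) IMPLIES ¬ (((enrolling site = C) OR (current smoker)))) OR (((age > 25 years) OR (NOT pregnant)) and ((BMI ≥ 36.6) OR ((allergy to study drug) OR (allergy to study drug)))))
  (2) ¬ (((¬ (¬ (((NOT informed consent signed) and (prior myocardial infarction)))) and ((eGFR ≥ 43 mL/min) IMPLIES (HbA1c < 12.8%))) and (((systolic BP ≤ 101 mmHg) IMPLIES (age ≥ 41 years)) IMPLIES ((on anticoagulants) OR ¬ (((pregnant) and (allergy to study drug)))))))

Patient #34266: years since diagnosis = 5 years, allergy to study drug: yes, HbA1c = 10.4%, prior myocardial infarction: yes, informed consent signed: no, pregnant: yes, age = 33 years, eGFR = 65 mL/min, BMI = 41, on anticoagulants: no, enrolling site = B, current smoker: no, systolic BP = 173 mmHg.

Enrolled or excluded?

Enrolled

Atomic conditions:
  systolic BP ≥ 139 mmHg: 173 ≥ 139 is true
  years since diagnosis ≤ 35 years: 5 ≤ 35 is true
  enrolling site = C: B == C is false
  current smoker: no → false
  age > 25 years: 33 > 25 is true
  NOT pregnant: yes → false
  BMI ≥ 36.6: 41 ≥ 36.6 is true
  allergy to study drug: yes → true
  NOT informed consent signed: no → true
  prior myocardial infarction: yes → true
  eGFR ≥ 43 mL/min: 65 ≥ 43 is true
  HbA1c < 12.8%: 10.4 < 12.8 is true
  systolic BP ≤ 101 mmHg: 173 ≤ 101 is false
  age ≥ 41 years: 33 ≥ 41 is false
  on anticoagulants: no → false
  pregnant: yes → true
Combine:
[1.1.1.1] true OR true = true
[1.1.1] NOT true = false
[1.1.2.1] false OR false = false
[1.1.2] NOT false = true
[1.1] false → true (antecedent false ⇒ implication holds) = true
[1.2.1] true OR false = true
[1.2.2.2] true OR true = true
[1.2.2] true OR true = true
[1.2] true AND true = true
[1] true OR true = true
[2.1.1.1.1.1] true AND true = true
[2.1.1.1.1] NOT true = false
[2.1.1.1] NOT false = true
[2.1.1.2] true → true = true
[2.1.1] true AND true = true
[2.1.2.1] false → false (antecedent false ⇒ implication holds) = true
[2.1.2.2.2.1] true AND true = true
[2.1.2.2.2] NOT true = false
[2.1.2.2] false OR false = false
[2.1.2] true → false = false
[2.1] true AND false = false
[2] NOT false = true
[root] true AND true = true
Overall: true → enrolled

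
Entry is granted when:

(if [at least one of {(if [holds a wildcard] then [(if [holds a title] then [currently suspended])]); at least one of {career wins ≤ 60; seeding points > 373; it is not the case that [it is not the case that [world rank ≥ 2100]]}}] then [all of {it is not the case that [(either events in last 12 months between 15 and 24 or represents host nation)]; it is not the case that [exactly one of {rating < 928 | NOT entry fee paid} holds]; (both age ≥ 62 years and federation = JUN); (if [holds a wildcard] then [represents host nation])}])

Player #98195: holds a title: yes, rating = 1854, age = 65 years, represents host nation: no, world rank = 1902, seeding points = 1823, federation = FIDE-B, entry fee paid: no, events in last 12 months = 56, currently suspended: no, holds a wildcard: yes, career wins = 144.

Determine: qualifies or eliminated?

Eliminated

Atomic conditions:
  holds a wildcard: yes → true
  holds a title: yes → true
  currently suspended: no → false
  career wins ≤ 60: 144 ≤ 60 is false
  seeding points > 373: 1823 > 373 is true
  world rank ≥ 2100: 1902 ≥ 2100 is false
  events in last 12 months between 15 and 24: 56 in [15, 24] is false
  represents host nation: no → false
  rating < 928: 1854 < 928 is false
  NOT entry fee paid: no → true
  age ≥ 62 years: 65 ≥ 62 is true
  federation = JUN: FIDE-B == JUN is false
Combine:
[1.1.2] true → false = false
[1.1] true → false = false
[1.2.3.1] NOT false = true
[1.2.3] NOT true = false
[1.2] false OR true OR false = true
[1] false OR true = true
[2.1.1] false OR false = false
[2.1] NOT false = true
[2.2.1] exactly-one(false, true) = true
[2.2] NOT true = false
[2.3] true AND false = false
[2.4] true → false = false
[2] true AND false AND false AND false = false
[root] true → false = false
Overall: false → eliminated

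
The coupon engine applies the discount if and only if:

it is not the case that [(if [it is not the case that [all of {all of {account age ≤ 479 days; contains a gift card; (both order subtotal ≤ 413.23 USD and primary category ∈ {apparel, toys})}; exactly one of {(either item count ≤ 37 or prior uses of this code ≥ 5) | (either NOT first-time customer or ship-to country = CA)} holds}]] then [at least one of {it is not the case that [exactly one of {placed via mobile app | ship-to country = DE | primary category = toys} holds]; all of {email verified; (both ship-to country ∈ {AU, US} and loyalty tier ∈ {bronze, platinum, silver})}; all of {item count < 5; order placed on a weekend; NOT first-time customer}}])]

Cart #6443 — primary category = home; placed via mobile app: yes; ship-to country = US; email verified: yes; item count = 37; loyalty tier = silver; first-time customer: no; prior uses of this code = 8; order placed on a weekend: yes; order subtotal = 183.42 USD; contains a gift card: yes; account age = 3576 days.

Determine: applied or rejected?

Atomic conditions:
  account age ≤ 479 days: 3576 ≤ 479 is false
  contains a gift card: yes → true
  order subtotal ≤ 413.23 USD: 183.42 ≤ 413.23 is true
  primary category ∈ {apparel, toys}: home is not in the set → false
  item count ≤ 37: 37 ≤ 37 is true
  prior uses of this code ≥ 5: 8 ≥ 5 is true
  NOT first-time customer: no → true
  ship-to country = CA: US == CA is false
  placed via mobile app: yes → true
  ship-to country = DE: US == DE is false
  primary category = toys: home == toys is false
  email verified: yes → true
  ship-to country ∈ {AU, US}: US is in the set → true
  loyalty tier ∈ {bronze, platinum, silver}: silver is in the set → true
  item count < 5: 37 < 5 is false
  order placed on a weekend: yes → true
Combine:
[1.1.1.1.3] true AND false = false
[1.1.1.1] false AND true AND false = false
[1.1.1.2.1] true OR true = true
[1.1.1.2.2] true OR false = true
[1.1.1.2] exactly-one(true, true) = false
[1.1.1] false AND false = false
[1.1] NOT false = true
[1.2.1.1] exactly-one(true, false, false) = true
[1.2.1] NOT true = false
[1.2.2.2] true AND true = true
[1.2.2] true AND true = true
[1.2.3] false AND true AND true = false
[1.2] false OR true OR false = true
[1] true → true = true
[root] NOT true = false
Overall: false → rejected

Rejected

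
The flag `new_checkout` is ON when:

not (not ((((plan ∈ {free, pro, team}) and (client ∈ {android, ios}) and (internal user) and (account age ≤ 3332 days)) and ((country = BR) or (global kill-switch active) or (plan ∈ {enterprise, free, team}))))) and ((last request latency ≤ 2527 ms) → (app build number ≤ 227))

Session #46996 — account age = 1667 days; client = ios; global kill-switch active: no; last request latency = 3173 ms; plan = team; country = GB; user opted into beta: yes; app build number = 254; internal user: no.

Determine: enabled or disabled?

Disabled

Atomic conditions:
  plan ∈ {free, pro, team}: team is in the set → true
  client ∈ {android, ios}: ios is in the set → true
  internal user: no → false
  account age ≤ 3332 days: 1667 ≤ 3332 is true
  country = BR: GB == BR is false
  global kill-switch active: no → false
  plan ∈ {enterprise, free, team}: team is in the set → true
  last request latency ≤ 2527 ms: 3173 ≤ 2527 is false
  app build number ≤ 227: 254 ≤ 227 is false
Combine:
[1.1.1.1] true AND true AND false AND true = false
[1.1.1.2] false OR false OR true = true
[1.1.1] false AND true = false
[1.1] NOT false = true
[1] NOT true = false
[2] false → false (antecedent false ⇒ implication holds) = true
[root] false AND true = false
Overall: false → disabled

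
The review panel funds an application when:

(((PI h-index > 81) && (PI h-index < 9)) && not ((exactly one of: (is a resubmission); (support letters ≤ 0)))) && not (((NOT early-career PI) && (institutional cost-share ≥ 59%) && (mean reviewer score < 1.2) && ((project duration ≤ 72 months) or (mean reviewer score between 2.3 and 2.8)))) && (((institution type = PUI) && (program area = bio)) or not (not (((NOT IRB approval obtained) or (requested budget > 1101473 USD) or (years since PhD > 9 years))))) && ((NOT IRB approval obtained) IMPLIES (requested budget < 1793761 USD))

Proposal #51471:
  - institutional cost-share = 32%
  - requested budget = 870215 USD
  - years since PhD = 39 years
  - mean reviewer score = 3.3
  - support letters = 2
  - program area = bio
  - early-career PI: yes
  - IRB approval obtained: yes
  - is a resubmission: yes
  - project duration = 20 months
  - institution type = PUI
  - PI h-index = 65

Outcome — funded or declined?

Declined

Atomic conditions:
  PI h-index > 81: 65 > 81 is false
  PI h-index < 9: 65 < 9 is false
  is a resubmission: yes → true
  support letters ≤ 0: 2 ≤ 0 is false
  NOT early-career PI: yes → false
  institutional cost-share ≥ 59%: 32 ≥ 59 is false
  mean reviewer score < 1.2: 3.3 < 1.2 is false
  project duration ≤ 72 months: 20 ≤ 72 is true
  mean reviewer score between 2.3 and 2.8: 3.3 in [2.3, 2.8] is false
  institution type = PUI: PUI == PUI is true
  program area = bio: bio == bio is true
  NOT IRB approval obtained: yes → false
  requested budget > 1101473 USD: 870215 > 1101473 is false
  years since PhD > 9 years: 39 > 9 is true
  requested budget < 1793761 USD: 870215 < 1793761 is true
Combine:
[1.1] false AND false = false
[1.2.1] exactly-one(true, false) = true
[1.2] NOT true = false
[1] false AND false = false
[2.1.4] true OR false = true
[2.1] false AND false AND false AND true = false
[2] NOT false = true
[3.1] true AND true = true
[3.2.1.1] false OR false OR true = true
[3.2.1] NOT true = false
[3.2] NOT false = true
[3] true OR true = true
[4] false → true (antecedent false ⇒ implication holds) = true
[root] false AND true AND true AND true = false
Overall: false → declined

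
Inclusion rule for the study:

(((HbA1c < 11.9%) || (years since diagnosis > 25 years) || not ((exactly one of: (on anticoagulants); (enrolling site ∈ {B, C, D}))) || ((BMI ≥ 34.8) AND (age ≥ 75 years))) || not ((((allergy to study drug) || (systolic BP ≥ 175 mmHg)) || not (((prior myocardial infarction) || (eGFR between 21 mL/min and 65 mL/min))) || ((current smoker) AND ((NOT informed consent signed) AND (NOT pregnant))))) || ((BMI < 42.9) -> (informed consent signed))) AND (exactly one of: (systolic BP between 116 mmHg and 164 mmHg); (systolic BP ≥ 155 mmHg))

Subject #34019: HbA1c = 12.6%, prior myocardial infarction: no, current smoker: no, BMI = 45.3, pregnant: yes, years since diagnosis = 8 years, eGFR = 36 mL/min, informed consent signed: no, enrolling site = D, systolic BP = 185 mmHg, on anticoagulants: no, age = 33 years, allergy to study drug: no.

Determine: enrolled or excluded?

Atomic conditions:
  HbA1c < 11.9%: 12.6 < 11.9 is false
  years since diagnosis > 25 years: 8 > 25 is false
  on anticoagulants: no → false
  enrolling site ∈ {B, C, D}: D is in the set → true
  BMI ≥ 34.8: 45.3 ≥ 34.8 is true
  age ≥ 75 years: 33 ≥ 75 is false
  allergy to study drug: no → false
  systolic BP ≥ 175 mmHg: 185 ≥ 175 is true
  prior myocardial infarction: no → false
  eGFR between 21 mL/min and 65 mL/min: 36 in [21, 65] is true
  current smoker: no → false
  NOT informed consent signed: no → true
  NOT pregnant: yes → false
  BMI < 42.9: 45.3 < 42.9 is false
  informed consent signed: no → false
  systolic BP between 116 mmHg and 164 mmHg: 185 in [116, 164] is false
  systolic BP ≥ 155 mmHg: 185 ≥ 155 is true
Combine:
[1.1.3.1] exactly-one(false, true) = true
[1.1.3] NOT true = false
[1.1.4] true AND false = false
[1.1] false OR false OR false OR false = false
[1.2.1.1] false OR true = true
[1.2.1.2.1] false OR true = true
[1.2.1.2] NOT true = false
[1.2.1.3.2] true AND false = false
[1.2.1.3] false AND false = false
[1.2.1] true OR false OR false = true
[1.2] NOT true = false
[1.3] false → false (antecedent false ⇒ implication holds) = true
[1] false OR false OR true = true
[2] exactly-one(false, true) = true
[root] true AND true = true
Overall: true → enrolled

Enrolled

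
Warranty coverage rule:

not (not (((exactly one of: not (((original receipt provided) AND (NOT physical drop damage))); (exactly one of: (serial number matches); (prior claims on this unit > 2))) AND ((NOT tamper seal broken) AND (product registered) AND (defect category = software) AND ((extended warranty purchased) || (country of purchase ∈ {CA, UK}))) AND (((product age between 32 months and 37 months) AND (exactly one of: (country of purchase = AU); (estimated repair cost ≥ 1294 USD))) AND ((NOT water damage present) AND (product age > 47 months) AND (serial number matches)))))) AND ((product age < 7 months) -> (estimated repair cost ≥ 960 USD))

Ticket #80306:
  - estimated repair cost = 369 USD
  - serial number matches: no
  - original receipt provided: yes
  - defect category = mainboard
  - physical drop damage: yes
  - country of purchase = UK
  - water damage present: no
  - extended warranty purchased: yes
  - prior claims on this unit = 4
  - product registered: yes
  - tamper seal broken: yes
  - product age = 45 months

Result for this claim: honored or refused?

Atomic conditions:
  original receipt provided: yes → true
  NOT physical drop damage: yes → false
  serial number matches: no → false
  prior claims on this unit > 2: 4 > 2 is true
  NOT tamper seal broken: yes → false
  product registered: yes → true
  defect category = software: mainboard == software is false
  extended warranty purchased: yes → true
  country of purchase ∈ {CA, UK}: UK is in the set → true
  product age between 32 months and 37 months: 45 in [32, 37] is false
  country of purchase = AU: UK == AU is false
  estimated repair cost ≥ 1294 USD: 369 ≥ 1294 is false
  NOT water damage present: no → true
  product age > 47 months: 45 > 47 is false
  product age < 7 months: 45 < 7 is false
  estimated repair cost ≥ 960 USD: 369 ≥ 960 is false
Combine:
[1.1.1.1.1.1] true AND false = false
[1.1.1.1.1] NOT false = true
[1.1.1.1.2] exactly-one(false, true) = true
[1.1.1.1] exactly-one(true, true) = false
[1.1.1.2.4] true OR true = true
[1.1.1.2] false AND true AND false AND true = false
[1.1.1.3.1.2] exactly-one(false, false) = false
[1.1.1.3.1] false AND false = false
[1.1.1.3.2] true AND false AND false = false
[1.1.1.3] false AND false = false
[1.1.1] false AND false AND false = false
[1.1] NOT false = true
[1] NOT true = false
[2] false → false (antecedent false ⇒ implication holds) = true
[root] false AND true = false
Overall: false → refused

Refused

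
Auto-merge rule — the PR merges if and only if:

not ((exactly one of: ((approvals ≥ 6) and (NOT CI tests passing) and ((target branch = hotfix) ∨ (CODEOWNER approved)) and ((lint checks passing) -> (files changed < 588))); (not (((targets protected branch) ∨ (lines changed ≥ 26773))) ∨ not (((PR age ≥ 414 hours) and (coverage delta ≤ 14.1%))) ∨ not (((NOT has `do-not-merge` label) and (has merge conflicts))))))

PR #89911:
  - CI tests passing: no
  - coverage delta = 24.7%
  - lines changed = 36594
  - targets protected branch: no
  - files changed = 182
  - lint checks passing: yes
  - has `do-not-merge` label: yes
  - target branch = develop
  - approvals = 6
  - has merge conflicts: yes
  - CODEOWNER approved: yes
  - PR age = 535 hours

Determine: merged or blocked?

Atomic conditions:
  approvals ≥ 6: 6 ≥ 6 is true
  NOT CI tests passing: no → true
  target branch = hotfix: develop == hotfix is false
  CODEOWNER approved: yes → true
  lint checks passing: yes → true
  files changed < 588: 182 < 588 is true
  targets protected branch: no → false
  lines changed ≥ 26773: 36594 ≥ 26773 is true
  PR age ≥ 414 hours: 535 ≥ 414 is true
  coverage delta ≤ 14.1%: 24.7 ≤ 14.1 is false
  NOT has `do-not-merge` label: yes → false
  has merge conflicts: yes → true
Combine:
[1.1.3] false OR true = true
[1.1.4] true → true = true
[1.1] true AND true AND true AND true = true
[1.2.1.1] false OR true = true
[1.2.1] NOT true = false
[1.2.2.1] true AND false = false
[1.2.2] NOT false = true
[1.2.3.1] false AND true = false
[1.2.3] NOT false = true
[1.2] false OR true OR true = true
[1] exactly-one(true, true) = false
[root] NOT false = true
Overall: true → merged

Merged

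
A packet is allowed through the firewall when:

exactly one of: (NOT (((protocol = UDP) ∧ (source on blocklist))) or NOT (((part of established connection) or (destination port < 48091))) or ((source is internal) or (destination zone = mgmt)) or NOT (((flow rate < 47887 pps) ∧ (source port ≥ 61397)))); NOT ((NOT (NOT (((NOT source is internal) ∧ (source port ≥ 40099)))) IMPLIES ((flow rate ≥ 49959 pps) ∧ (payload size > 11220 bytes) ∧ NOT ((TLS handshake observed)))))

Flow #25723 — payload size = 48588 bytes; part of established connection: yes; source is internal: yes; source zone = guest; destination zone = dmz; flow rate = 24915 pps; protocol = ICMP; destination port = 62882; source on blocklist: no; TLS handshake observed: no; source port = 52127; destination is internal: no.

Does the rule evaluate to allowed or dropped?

Atomic conditions:
  protocol = UDP: ICMP == UDP is false
  source on blocklist: no → false
  part of established connection: yes → true
  destination port < 48091: 62882 < 48091 is false
  source is internal: yes → true
  destination zone = mgmt: dmz == mgmt is false
  flow rate < 47887 pps: 24915 < 47887 is true
  source port ≥ 61397: 52127 ≥ 61397 is false
  NOT source is internal: yes → false
  source port ≥ 40099: 52127 ≥ 40099 is true
  flow rate ≥ 49959 pps: 24915 ≥ 49959 is false
  payload size > 11220 bytes: 48588 > 11220 is true
  TLS handshake observed: no → false
Combine:
[1.1.1] false AND false = false
[1.1] NOT false = true
[1.2.1] true OR false = true
[1.2] NOT true = false
[1.3] true OR false = true
[1.4.1] true AND false = false
[1.4] NOT false = true
[1] true OR false OR true OR true = true
[2.1.1.1.1] false AND true = false
[2.1.1.1] NOT false = true
[2.1.1] NOT true = false
[2.1.2.3] NOT false = true
[2.1.2] false AND true AND true = false
[2.1] false → false (antecedent false ⇒ implication holds) = true
[2] NOT true = false
[root] exactly-one(true, false) = true
Overall: true → allowed

Allowed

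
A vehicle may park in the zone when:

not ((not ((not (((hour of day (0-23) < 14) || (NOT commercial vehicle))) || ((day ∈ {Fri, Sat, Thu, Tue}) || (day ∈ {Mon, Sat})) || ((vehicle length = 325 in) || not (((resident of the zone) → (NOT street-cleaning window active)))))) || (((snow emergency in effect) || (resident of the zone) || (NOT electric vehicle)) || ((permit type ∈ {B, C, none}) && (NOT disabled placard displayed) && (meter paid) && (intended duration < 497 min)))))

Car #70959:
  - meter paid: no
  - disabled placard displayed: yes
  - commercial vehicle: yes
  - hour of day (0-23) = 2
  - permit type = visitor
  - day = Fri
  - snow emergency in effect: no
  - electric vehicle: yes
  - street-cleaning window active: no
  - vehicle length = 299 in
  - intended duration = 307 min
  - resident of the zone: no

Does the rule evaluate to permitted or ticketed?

Permitted

Atomic conditions:
  hour of day (0-23) < 14: 2 < 14 is true
  NOT commercial vehicle: yes → false
  day ∈ {Fri, Sat, Thu, Tue}: Fri is in the set → true
  day ∈ {Mon, Sat}: Fri is not in the set → false
  vehicle length = 325 in: 299 == 325 is false
  resident of the zone: no → false
  NOT street-cleaning window active: no → true
  snow emergency in effect: no → false
  NOT electric vehicle: yes → false
  permit type ∈ {B, C, none}: visitor is not in the set → false
  NOT disabled placard displayed: yes → false
  meter paid: no → false
  intended duration < 497 min: 307 < 497 is true
Combine:
[1.1.1.1.1] true OR false = true
[1.1.1.1] NOT true = false
[1.1.1.2] true OR false = true
[1.1.1.3.2.1] false → true (antecedent false ⇒ implication holds) = true
[1.1.1.3.2] NOT true = false
[1.1.1.3] false OR false = false
[1.1.1] false OR true OR false = true
[1.1] NOT true = false
[1.2.1] false OR false OR false = false
[1.2.2] false AND false AND false AND true = false
[1.2] false OR false = false
[1] false OR false = false
[root] NOT false = true
Overall: true → permitted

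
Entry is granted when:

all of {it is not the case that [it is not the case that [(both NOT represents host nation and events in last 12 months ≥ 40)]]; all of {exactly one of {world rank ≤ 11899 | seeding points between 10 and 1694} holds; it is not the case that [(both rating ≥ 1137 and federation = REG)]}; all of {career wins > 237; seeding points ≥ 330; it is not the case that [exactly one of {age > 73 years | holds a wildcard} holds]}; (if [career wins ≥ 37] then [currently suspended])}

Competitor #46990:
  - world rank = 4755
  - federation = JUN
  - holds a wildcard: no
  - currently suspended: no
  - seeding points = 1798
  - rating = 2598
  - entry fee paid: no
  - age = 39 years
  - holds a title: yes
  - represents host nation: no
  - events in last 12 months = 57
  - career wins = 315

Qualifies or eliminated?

Eliminated

Atomic conditions:
  NOT represents host nation: no → true
  events in last 12 months ≥ 40: 57 ≥ 40 is true
  world rank ≤ 11899: 4755 ≤ 11899 is true
  seeding points between 10 and 1694: 1798 in [10, 1694] is false
  rating ≥ 1137: 2598 ≥ 1137 is true
  federation = REG: JUN == REG is false
  career wins > 237: 315 > 237 is true
  seeding points ≥ 330: 1798 ≥ 330 is true
  age > 73 years: 39 > 73 is false
  holds a wildcard: no → false
  career wins ≥ 37: 315 ≥ 37 is true
  currently suspended: no → false
Combine:
[1.1.1] true AND true = true
[1.1] NOT true = false
[1] NOT false = true
[2.1] exactly-one(true, false) = true
[2.2.1] true AND false = false
[2.2] NOT false = true
[2] true AND true = true
[3.3.1] exactly-one(false, false) = false
[3.3] NOT false = true
[3] true AND true AND true = true
[4] true → false = false
[root] true AND true AND true AND false = false
Overall: false → eliminated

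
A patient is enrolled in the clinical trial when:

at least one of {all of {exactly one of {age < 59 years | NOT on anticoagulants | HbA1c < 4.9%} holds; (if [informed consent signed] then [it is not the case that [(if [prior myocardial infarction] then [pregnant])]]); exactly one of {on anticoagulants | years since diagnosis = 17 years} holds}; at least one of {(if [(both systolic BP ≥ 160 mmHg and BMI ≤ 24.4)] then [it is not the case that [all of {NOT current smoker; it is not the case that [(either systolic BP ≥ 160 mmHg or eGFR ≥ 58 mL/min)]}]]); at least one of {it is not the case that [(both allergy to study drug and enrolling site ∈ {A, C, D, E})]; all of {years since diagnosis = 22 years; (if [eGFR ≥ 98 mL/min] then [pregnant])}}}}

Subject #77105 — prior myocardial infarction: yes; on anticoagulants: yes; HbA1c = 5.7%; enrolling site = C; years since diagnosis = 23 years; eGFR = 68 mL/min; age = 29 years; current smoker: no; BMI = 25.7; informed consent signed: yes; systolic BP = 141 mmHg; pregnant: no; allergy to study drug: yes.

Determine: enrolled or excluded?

Atomic conditions:
  age < 59 years: 29 < 59 is true
  NOT on anticoagulants: yes → false
  HbA1c < 4.9%: 5.7 < 4.9 is false
  informed consent signed: yes → true
  prior myocardial infarction: yes → true
  pregnant: no → false
  on anticoagulants: yes → true
  years since diagnosis = 17 years: 23 == 17 is false
  systolic BP ≥ 160 mmHg: 141 ≥ 160 is false
  BMI ≤ 24.4: 25.7 ≤ 24.4 is false
  NOT current smoker: no → true
  eGFR ≥ 58 mL/min: 68 ≥ 58 is true
  allergy to study drug: yes → true
  enrolling site ∈ {A, C, D, E}: C is in the set → true
  years since diagnosis = 22 years: 23 == 22 is false
  eGFR ≥ 98 mL/min: 68 ≥ 98 is false
Combine:
[1.1] exactly-one(true, false, false) = true
[1.2.2.1] true → false = false
[1.2.2] NOT false = true
[1.2] true → true = true
[1.3] exactly-one(true, false) = true
[1] true AND true AND true = true
[2.1.1] false AND false = false
[2.1.2.1.2.1] false OR true = true
[2.1.2.1.2] NOT true = false
[2.1.2.1] true AND false = false
[2.1.2] NOT false = true
[2.1] false → true (antecedent false ⇒ implication holds) = true
[2.2.1.1] true AND true = true
[2.2.1] NOT true = false
[2.2.2.2] false → false (antecedent false ⇒ implication holds) = true
[2.2.2] false AND true = false
[2.2] false OR false = false
[2] true OR false = true
[root] true OR true = true
Overall: true → enrolled

Enrolled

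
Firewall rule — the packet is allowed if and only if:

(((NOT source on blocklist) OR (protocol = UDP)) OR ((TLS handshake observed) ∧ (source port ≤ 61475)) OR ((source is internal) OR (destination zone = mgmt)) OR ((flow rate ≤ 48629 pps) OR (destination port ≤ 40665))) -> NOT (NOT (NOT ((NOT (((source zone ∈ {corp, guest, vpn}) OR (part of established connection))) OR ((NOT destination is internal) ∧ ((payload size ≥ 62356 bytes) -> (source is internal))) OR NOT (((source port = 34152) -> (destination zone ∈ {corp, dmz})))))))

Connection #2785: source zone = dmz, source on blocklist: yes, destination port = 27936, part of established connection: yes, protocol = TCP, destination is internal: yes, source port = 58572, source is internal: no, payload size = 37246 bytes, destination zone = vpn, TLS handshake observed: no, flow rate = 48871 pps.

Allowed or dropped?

Allowed

Atomic conditions:
  NOT source on blocklist: yes → false
  protocol = UDP: TCP == UDP is false
  TLS handshake observed: no → false
  source port ≤ 61475: 58572 ≤ 61475 is true
  source is internal: no → false
  destination zone = mgmt: vpn == mgmt is false
  flow rate ≤ 48629 pps: 48871 ≤ 48629 is false
  destination port ≤ 40665: 27936 ≤ 40665 is true
  source zone ∈ {corp, guest, vpn}: dmz is not in the set → false
  part of established connection: yes → true
  NOT destination is internal: yes → false
  payload size ≥ 62356 bytes: 37246 ≥ 62356 is false
  source port = 34152: 58572 == 34152 is false
  destination zone ∈ {corp, dmz}: vpn is not in the set → false
Combine:
[1.1] false OR false = false
[1.2] false AND true = false
[1.3] false OR false = false
[1.4] false OR true = true
[1] false OR false OR false OR true = true
[2.1.1.1.1.1] false OR true = true
[2.1.1.1.1] NOT true = false
[2.1.1.1.2.2] false → false (antecedent false ⇒ implication holds) = true
[2.1.1.1.2] false AND true = false
[2.1.1.1.3.1] false → false (antecedent false ⇒ implication holds) = true
[2.1.1.1.3] NOT true = false
[2.1.1.1] false OR false OR false = false
[2.1.1] NOT false = true
[2.1] NOT true = false
[2] NOT false = true
[root] true → true = true
Overall: true → allowed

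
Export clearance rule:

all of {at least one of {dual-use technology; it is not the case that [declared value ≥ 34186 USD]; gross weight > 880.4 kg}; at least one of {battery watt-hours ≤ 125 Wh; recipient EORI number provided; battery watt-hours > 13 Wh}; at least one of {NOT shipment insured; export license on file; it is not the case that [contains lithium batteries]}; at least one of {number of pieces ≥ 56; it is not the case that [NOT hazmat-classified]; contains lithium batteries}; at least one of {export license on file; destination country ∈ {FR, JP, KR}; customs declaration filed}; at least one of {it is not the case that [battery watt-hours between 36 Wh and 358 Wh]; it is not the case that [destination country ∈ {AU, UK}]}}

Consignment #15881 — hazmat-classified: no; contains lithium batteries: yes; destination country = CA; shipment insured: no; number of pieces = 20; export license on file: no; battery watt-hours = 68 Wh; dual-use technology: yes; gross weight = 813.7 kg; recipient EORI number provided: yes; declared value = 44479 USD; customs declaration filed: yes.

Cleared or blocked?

Cleared

Atomic conditions:
  dual-use technology: yes → true
  declared value ≥ 34186 USD: 44479 ≥ 34186 is true
  gross weight > 880.4 kg: 813.7 > 880.4 is false
  battery watt-hours ≤ 125 Wh: 68 ≤ 125 is true
  recipient EORI number provided: yes → true
  battery watt-hours > 13 Wh: 68 > 13 is true
  NOT shipment insured: no → true
  export license on file: no → false
  contains lithium batteries: yes → true
  number of pieces ≥ 56: 20 ≥ 56 is false
  NOT hazmat-classified: no → true
  destination country ∈ {FR, JP, KR}: CA is not in the set → false
  customs declaration filed: yes → true
  battery watt-hours between 36 Wh and 358 Wh: 68 in [36, 358] is true
  destination country ∈ {AU, UK}: CA is not in the set → false
Combine:
[1.2] NOT true = false
[1] true OR false OR false = true
[2] true OR true OR true = true
[3.3] NOT true = false
[3] true OR false OR false = true
[4.2] NOT true = false
[4] false OR false OR true = true
[5] false OR false OR true = true
[6.1] NOT true = false
[6.2] NOT false = true
[6] false OR true = true
[root] true AND true AND true AND true AND true AND true = true
Overall: true → cleared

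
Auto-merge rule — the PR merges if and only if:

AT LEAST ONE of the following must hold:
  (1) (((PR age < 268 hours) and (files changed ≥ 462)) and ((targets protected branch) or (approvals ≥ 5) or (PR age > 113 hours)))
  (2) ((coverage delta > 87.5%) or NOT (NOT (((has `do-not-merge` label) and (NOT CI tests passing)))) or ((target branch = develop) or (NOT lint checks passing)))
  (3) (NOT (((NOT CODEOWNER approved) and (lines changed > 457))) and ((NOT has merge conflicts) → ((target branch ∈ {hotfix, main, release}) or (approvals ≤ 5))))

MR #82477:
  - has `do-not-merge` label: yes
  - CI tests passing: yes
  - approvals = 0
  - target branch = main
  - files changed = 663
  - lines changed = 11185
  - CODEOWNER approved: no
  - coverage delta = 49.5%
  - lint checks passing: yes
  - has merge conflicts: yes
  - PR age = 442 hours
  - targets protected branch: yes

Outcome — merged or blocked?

Atomic conditions:
  PR age < 268 hours: 442 < 268 is false
  files changed ≥ 462: 663 ≥ 462 is true
  targets protected branch: yes → true
  approvals ≥ 5: 0 ≥ 5 is false
  PR age > 113 hours: 442 > 113 is true
  coverage delta > 87.5%: 49.5 > 87.5 is false
  has `do-not-merge` label: yes → true
  NOT CI tests passing: yes → false
  target branch = develop: main == develop is false
  NOT lint checks passing: yes → false
  NOT CODEOWNER approved: no → true
  lines changed > 457: 11185 > 457 is true
  NOT has merge conflicts: yes → false
  target branch ∈ {hotfix, main, release}: main is in the set → true
  approvals ≤ 5: 0 ≤ 5 is true
Combine:
[1.1] false AND true = false
[1.2] true OR false OR true = true
[1] false AND true = false
[2.2.1.1] true AND false = false
[2.2.1] NOT false = true
[2.2] NOT true = false
[2.3] false OR false = false
[2] false OR false OR false = false
[3.1.1] true AND true = true
[3.1] NOT true = false
[3.2.2] true OR true = true
[3.2] false → true (antecedent false ⇒ implication holds) = true
[3] false AND true = false
[root] false OR false OR false = false
Overall: false → blocked

Blocked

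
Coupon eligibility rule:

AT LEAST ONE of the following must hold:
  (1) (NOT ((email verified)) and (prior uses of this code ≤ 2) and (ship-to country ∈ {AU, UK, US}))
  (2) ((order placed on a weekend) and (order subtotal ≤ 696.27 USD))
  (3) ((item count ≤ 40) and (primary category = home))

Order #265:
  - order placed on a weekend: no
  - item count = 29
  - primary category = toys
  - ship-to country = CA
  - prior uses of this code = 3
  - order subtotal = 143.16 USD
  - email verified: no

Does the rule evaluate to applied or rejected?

Atomic conditions:
  email verified: no → false
  prior uses of this code ≤ 2: 3 ≤ 2 is false
  ship-to country ∈ {AU, UK, US}: CA is not in the set → false
  order placed on a weekend: no → false
  order subtotal ≤ 696.27 USD: 143.16 ≤ 696.27 is true
  item count ≤ 40: 29 ≤ 40 is true
  primary category = home: toys == home is false
Combine:
[1.1] NOT false = true
[1] true AND false AND false = false
[2] false AND true = false
[3] true AND false = false
[root] false OR false OR false = false
Overall: false → rejected

Rejected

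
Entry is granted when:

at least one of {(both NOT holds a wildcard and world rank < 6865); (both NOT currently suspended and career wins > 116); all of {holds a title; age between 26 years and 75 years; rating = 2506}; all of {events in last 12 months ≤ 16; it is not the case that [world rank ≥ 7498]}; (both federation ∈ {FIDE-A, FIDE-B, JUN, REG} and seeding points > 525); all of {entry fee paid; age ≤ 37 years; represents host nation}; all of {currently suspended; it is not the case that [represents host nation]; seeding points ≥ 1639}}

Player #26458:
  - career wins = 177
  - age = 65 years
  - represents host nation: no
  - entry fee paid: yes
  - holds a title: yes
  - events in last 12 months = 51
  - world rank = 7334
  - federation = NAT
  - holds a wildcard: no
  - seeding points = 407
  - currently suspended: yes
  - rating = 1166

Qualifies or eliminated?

Eliminated

Atomic conditions:
  NOT holds a wildcard: no → true
  world rank < 6865: 7334 < 6865 is false
  NOT currently suspended: yes → false
  career wins > 116: 177 > 116 is true
  holds a title: yes → true
  age between 26 years and 75 years: 65 in [26, 75] is true
  rating = 2506: 1166 == 2506 is false
  events in last 12 months ≤ 16: 51 ≤ 16 is false
  world rank ≥ 7498: 7334 ≥ 7498 is false
  federation ∈ {FIDE-A, FIDE-B, JUN, REG}: NAT is not in the set → false
  seeding points > 525: 407 > 525 is false
  entry fee paid: yes → true
  age ≤ 37 years: 65 ≤ 37 is false
  represents host nation: no → false
  currently suspended: yes → true
  seeding points ≥ 1639: 407 ≥ 1639 is false
Combine:
[1] true AND false = false
[2] false AND true = false
[3] true AND true AND false = false
[4.2] NOT false = true
[4] false AND true = false
[5] false AND false = false
[6] true AND false AND false = false
[7.2] NOT false = true
[7] true AND true AND false = false
[root] false OR false OR false OR false OR false OR false OR false = false
Overall: false → eliminated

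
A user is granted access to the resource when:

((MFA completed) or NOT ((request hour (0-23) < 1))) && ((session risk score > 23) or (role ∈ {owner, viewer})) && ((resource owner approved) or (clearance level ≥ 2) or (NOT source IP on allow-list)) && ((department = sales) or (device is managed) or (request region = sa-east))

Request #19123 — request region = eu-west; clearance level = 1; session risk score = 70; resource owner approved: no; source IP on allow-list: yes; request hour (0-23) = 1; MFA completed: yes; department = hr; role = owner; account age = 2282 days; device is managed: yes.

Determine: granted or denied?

Denied

Atomic conditions:
  MFA completed: yes → true
  request hour (0-23) < 1: 1 < 1 is false
  session risk score > 23: 70 > 23 is true
  role ∈ {owner, viewer}: owner is in the set → true
  resource owner approved: no → false
  clearance level ≥ 2: 1 ≥ 2 is false
  NOT source IP on allow-list: yes → false
  department = sales: hr == sales is false
  device is managed: yes → true
  request region = sa-east: eu-west == sa-east is false
Combine:
[1.2] NOT false = true
[1] true OR true = true
[2] true OR true = true
[3] false OR false OR false = false
[4] false OR true OR false = true
[root] true AND true AND false AND true = false
Overall: false → denied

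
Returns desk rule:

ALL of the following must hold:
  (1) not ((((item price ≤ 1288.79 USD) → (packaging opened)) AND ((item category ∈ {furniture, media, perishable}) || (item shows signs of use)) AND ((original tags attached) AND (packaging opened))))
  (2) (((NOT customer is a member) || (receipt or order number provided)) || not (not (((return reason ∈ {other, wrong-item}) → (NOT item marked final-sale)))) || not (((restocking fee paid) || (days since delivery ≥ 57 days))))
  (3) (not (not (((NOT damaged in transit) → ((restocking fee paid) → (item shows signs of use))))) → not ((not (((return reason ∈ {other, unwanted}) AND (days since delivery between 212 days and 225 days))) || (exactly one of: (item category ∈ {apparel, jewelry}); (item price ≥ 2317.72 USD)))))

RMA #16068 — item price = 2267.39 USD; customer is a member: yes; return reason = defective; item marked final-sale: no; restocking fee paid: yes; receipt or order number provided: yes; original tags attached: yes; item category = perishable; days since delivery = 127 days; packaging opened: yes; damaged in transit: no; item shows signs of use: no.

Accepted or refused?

Atomic conditions:
  item price ≤ 1288.79 USD: 2267.39 ≤ 1288.79 is false
  packaging opened: yes → true
  item category ∈ {furniture, media, perishable}: perishable is in the set → true
  item shows signs of use: no → false
  original tags attached: yes → true
  NOT customer is a member: yes → false
  receipt or order number provided: yes → true
  return reason ∈ {other, wrong-item}: defective is not in the set → false
  NOT item marked final-sale: no → true
  restocking fee paid: yes → true
  days since delivery ≥ 57 days: 127 ≥ 57 is true
  NOT damaged in transit: no → true
  return reason ∈ {other, unwanted}: defective is not in the set → false
  days since delivery between 212 days and 225 days: 127 in [212, 225] is false
  item category ∈ {apparel, jewelry}: perishable is not in the set → false
  item price ≥ 2317.72 USD: 2267.39 ≥ 2317.72 is false
Combine:
[1.1.1] false → true (antecedent false ⇒ implication holds) = true
[1.1.2] true OR false = true
[1.1.3] true AND true = true
[1.1] true AND true AND true = true
[1] NOT true = false
[2.1] false OR true = true
[2.2.1.1] false → true (antecedent false ⇒ implication holds) = true
[2.2.1] NOT true = false
[2.2] NOT false = true
[2.3.1] true OR true = true
[2.3] NOT true = false
[2] true OR true OR false = true
[3.1.1.1.2] true → false = false
[3.1.1.1] true → false = false
[3.1.1] NOT false = true
[3.1] NOT true = false
[3.2.1.1.1] false AND false = false
[3.2.1.1] NOT false = true
[3.2.1.2] exactly-one(false, false) = false
[3.2.1] true OR false = true
[3.2] NOT true = false
[3] false → false (antecedent false ⇒ implication holds) = true
[root] false AND true AND true = false
Overall: false → refused

Refused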